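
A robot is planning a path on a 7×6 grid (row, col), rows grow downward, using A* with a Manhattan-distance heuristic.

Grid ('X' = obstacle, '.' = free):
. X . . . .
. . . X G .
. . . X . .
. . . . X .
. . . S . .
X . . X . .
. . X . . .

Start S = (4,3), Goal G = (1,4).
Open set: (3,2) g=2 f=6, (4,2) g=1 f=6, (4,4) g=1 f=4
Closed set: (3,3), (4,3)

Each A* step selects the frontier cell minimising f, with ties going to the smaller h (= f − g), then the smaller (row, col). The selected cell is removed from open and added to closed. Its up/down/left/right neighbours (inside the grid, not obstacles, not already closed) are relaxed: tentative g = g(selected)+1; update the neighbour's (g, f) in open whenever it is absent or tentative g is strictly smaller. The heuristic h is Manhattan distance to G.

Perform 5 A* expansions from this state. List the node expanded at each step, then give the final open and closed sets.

step 1: expand (4,4) (f=4, h=3) → closed; open now [(3,2) g=2 f=6, (4,2) g=1 f=6, (4,5) g=2 f=6, (5,4) g=2 f=6]
step 2: expand (3,2) (f=6, h=4) → closed; open now [(2,2) g=3 f=6, (3,1) g=3 f=8, (4,2) g=1 f=6, (4,5) g=2 f=6, (5,4) g=2 f=6]
step 3: expand (2,2) (f=6, h=3) → closed; open now [(1,2) g=4 f=6, (2,1) g=4 f=8, (3,1) g=3 f=8, (4,2) g=1 f=6, (4,5) g=2 f=6, (5,4) g=2 f=6]
step 4: expand (1,2) (f=6, h=2) → closed; open now [(0,2) g=5 f=8, (1,1) g=5 f=8, (2,1) g=4 f=8, (3,1) g=3 f=8, (4,2) g=1 f=6, (4,5) g=2 f=6, (5,4) g=2 f=6]
step 5: expand (4,5) (f=6, h=4) → closed; open now [(0,2) g=5 f=8, (1,1) g=5 f=8, (2,1) g=4 f=8, (3,1) g=3 f=8, (3,5) g=3 f=6, (4,2) g=1 f=6, (5,4) g=2 f=6, (5,5) g=3 f=8]

order=[(4,4) → (3,2) → (2,2) → (1,2) → (4,5)]; open=[(0,2) g=5 f=8, (1,1) g=5 f=8, (2,1) g=4 f=8, (3,1) g=3 f=8, (3,5) g=3 f=6, (4,2) g=1 f=6, (5,4) g=2 f=6, (5,5) g=3 f=8]; closed=[(1,2), (2,2), (3,2), (3,3), (4,3), (4,4), (4,5)]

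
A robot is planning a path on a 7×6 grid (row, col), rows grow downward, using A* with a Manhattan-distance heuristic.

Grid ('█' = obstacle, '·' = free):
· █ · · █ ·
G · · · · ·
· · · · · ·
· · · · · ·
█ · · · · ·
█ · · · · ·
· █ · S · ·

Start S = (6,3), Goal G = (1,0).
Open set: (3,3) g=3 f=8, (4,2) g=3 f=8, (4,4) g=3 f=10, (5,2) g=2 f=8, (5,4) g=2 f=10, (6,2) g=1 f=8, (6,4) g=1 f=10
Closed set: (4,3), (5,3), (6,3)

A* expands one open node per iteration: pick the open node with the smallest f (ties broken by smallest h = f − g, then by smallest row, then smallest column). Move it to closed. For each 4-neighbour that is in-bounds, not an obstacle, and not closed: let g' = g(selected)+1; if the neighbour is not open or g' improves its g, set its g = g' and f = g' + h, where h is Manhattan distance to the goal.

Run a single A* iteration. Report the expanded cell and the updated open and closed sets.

step 1: expand (3,3) (f=8, h=5) → closed; open now [(2,3) g=4 f=8, (3,2) g=4 f=8, (3,4) g=4 f=10, (4,2) g=3 f=8, (4,4) g=3 f=10, (5,2) g=2 f=8, (5,4) g=2 f=10, (6,2) g=1 f=8, (6,4) g=1 f=10]

expanded=(3,3); open=[(2,3) g=4 f=8, (3,2) g=4 f=8, (3,4) g=4 f=10, (4,2) g=3 f=8, (4,4) g=3 f=10, (5,2) g=2 f=8, (5,4) g=2 f=10, (6,2) g=1 f=8, (6,4) g=1 f=10]; closed=[(3,3), (4,3), (5,3), (6,3)]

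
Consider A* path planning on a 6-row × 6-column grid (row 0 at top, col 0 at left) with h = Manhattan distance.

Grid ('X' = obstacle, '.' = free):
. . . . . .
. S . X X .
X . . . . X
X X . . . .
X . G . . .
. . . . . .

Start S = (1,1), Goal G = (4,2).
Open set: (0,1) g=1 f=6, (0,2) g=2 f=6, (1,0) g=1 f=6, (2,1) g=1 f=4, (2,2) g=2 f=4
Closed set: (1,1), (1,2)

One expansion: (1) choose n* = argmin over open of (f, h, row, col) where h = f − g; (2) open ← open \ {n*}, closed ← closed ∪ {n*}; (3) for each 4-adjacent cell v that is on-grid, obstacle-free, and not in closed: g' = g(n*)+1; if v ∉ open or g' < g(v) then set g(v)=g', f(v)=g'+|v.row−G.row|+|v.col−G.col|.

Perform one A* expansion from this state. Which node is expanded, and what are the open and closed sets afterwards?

expanded=(2,2); open=[(0,1) g=1 f=6, (0,2) g=2 f=6, (1,0) g=1 f=6, (2,1) g=1 f=4, (2,3) g=3 f=6, (3,2) g=3 f=4]; closed=[(1,1), (1,2), (2,2)]

step 1: expand (2,2) (f=4, h=2) → closed; open now [(0,1) g=1 f=6, (0,2) g=2 f=6, (1,0) g=1 f=6, (2,1) g=1 f=4, (2,3) g=3 f=6, (3,2) g=3 f=4]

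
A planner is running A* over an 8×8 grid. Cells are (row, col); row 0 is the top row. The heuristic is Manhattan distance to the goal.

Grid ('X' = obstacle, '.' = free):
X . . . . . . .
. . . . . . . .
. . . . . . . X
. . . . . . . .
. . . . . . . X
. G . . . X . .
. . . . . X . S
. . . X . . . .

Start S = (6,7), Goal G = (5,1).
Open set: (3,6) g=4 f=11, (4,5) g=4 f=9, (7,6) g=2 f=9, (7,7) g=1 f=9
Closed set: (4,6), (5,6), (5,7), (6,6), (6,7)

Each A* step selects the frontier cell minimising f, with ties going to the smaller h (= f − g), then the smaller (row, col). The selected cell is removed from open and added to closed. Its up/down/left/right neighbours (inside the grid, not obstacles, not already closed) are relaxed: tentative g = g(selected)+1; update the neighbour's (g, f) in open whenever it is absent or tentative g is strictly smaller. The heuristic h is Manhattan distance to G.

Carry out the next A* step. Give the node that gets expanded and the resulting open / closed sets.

step 1: expand (4,5) (f=9, h=5) → closed; open now [(3,5) g=5 f=11, (3,6) g=4 f=11, (4,4) g=5 f=9, (7,6) g=2 f=9, (7,7) g=1 f=9]

expanded=(4,5); open=[(3,5) g=5 f=11, (3,6) g=4 f=11, (4,4) g=5 f=9, (7,6) g=2 f=9, (7,7) g=1 f=9]; closed=[(4,5), (4,6), (5,6), (5,7), (6,6), (6,7)]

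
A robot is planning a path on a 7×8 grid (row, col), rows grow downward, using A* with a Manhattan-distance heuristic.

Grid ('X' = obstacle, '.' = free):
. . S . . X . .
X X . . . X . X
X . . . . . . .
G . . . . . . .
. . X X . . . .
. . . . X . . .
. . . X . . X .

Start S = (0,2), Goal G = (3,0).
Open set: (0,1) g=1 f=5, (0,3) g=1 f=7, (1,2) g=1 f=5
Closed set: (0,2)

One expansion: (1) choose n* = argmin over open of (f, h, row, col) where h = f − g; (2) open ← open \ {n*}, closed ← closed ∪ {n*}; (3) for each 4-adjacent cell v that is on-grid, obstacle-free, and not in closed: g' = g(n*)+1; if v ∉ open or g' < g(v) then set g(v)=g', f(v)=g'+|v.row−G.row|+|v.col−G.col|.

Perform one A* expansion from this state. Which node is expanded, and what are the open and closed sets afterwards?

expanded=(0,1); open=[(0,0) g=2 f=5, (0,3) g=1 f=7, (1,2) g=1 f=5]; closed=[(0,1), (0,2)]

step 1: expand (0,1) (f=5, h=4) → closed; open now [(0,0) g=2 f=5, (0,3) g=1 f=7, (1,2) g=1 f=5]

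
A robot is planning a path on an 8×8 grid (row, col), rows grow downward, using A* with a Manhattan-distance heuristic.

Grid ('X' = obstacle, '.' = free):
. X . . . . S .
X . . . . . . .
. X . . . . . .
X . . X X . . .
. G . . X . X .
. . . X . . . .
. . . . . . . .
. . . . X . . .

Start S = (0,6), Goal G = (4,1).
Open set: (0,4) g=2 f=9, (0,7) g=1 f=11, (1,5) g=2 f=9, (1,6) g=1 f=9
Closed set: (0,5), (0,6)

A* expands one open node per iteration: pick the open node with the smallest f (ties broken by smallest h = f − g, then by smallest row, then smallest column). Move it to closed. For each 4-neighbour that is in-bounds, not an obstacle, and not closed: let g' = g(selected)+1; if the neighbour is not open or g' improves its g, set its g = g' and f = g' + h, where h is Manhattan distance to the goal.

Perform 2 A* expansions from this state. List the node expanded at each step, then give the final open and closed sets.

order=[(0,4) → (0,3)]; open=[(0,2) g=4 f=9, (0,7) g=1 f=11, (1,3) g=4 f=9, (1,4) g=3 f=9, (1,5) g=2 f=9, (1,6) g=1 f=9]; closed=[(0,3), (0,4), (0,5), (0,6)]

step 1: expand (0,4) (f=9, h=7) → closed; open now [(0,3) g=3 f=9, (0,7) g=1 f=11, (1,4) g=3 f=9, (1,5) g=2 f=9, (1,6) g=1 f=9]
step 2: expand (0,3) (f=9, h=6) → closed; open now [(0,2) g=4 f=9, (0,7) g=1 f=11, (1,3) g=4 f=9, (1,4) g=3 f=9, (1,5) g=2 f=9, (1,6) g=1 f=9]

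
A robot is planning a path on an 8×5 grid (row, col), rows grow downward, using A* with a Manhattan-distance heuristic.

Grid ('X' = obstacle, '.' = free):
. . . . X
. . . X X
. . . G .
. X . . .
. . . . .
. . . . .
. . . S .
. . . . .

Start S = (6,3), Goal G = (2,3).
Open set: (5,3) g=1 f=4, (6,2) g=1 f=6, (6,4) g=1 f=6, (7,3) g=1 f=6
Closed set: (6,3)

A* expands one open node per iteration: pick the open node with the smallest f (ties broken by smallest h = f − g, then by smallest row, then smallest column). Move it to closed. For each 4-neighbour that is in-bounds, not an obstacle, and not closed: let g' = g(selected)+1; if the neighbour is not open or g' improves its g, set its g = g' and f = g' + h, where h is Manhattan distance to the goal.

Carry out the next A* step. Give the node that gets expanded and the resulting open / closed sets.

step 1: expand (5,3) (f=4, h=3) → closed; open now [(4,3) g=2 f=4, (5,2) g=2 f=6, (5,4) g=2 f=6, (6,2) g=1 f=6, (6,4) g=1 f=6, (7,3) g=1 f=6]

expanded=(5,3); open=[(4,3) g=2 f=4, (5,2) g=2 f=6, (5,4) g=2 f=6, (6,2) g=1 f=6, (6,4) g=1 f=6, (7,3) g=1 f=6]; closed=[(5,3), (6,3)]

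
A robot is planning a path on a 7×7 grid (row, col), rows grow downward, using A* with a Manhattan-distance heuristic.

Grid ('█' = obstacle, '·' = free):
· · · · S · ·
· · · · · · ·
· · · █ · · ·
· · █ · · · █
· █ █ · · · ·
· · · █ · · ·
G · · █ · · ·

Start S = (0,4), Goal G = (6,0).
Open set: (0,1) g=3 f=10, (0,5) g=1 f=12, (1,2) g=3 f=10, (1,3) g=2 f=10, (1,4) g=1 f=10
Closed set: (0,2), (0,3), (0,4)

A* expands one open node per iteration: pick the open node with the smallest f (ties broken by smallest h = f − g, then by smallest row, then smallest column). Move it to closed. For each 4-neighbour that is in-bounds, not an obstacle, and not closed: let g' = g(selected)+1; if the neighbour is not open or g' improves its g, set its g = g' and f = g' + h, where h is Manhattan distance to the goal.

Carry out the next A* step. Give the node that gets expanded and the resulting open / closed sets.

expanded=(0,1); open=[(0,0) g=4 f=10, (0,5) g=1 f=12, (1,1) g=4 f=10, (1,2) g=3 f=10, (1,3) g=2 f=10, (1,4) g=1 f=10]; closed=[(0,1), (0,2), (0,3), (0,4)]

step 1: expand (0,1) (f=10, h=7) → closed; open now [(0,0) g=4 f=10, (0,5) g=1 f=12, (1,1) g=4 f=10, (1,2) g=3 f=10, (1,3) g=2 f=10, (1,4) g=1 f=10]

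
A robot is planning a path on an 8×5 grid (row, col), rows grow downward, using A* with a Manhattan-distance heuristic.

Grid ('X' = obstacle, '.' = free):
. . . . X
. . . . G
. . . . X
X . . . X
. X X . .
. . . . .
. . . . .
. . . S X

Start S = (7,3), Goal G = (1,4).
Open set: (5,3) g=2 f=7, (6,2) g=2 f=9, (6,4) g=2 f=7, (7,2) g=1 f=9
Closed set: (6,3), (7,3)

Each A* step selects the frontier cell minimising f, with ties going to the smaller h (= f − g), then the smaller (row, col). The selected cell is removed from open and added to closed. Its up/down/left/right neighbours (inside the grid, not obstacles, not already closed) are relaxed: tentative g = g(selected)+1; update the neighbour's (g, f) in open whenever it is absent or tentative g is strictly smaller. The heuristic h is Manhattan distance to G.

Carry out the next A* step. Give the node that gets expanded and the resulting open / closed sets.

step 1: expand (5,3) (f=7, h=5) → closed; open now [(4,3) g=3 f=7, (5,2) g=3 f=9, (5,4) g=3 f=7, (6,2) g=2 f=9, (6,4) g=2 f=7, (7,2) g=1 f=9]

expanded=(5,3); open=[(4,3) g=3 f=7, (5,2) g=3 f=9, (5,4) g=3 f=7, (6,2) g=2 f=9, (6,4) g=2 f=7, (7,2) g=1 f=9]; closed=[(5,3), (6,3), (7,3)]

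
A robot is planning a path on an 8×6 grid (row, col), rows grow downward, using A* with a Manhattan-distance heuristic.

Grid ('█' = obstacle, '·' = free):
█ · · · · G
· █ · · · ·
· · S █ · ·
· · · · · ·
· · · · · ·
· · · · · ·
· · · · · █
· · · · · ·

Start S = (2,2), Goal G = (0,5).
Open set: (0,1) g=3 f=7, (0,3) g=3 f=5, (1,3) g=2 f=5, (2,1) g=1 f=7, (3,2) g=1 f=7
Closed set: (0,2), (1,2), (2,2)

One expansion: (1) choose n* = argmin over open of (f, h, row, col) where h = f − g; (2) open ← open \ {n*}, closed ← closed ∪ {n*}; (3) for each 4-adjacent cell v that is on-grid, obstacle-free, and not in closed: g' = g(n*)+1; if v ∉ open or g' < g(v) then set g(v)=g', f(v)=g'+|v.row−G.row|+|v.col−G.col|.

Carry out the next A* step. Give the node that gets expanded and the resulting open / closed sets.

expanded=(0,3); open=[(0,1) g=3 f=7, (0,4) g=4 f=5, (1,3) g=2 f=5, (2,1) g=1 f=7, (3,2) g=1 f=7]; closed=[(0,2), (0,3), (1,2), (2,2)]

step 1: expand (0,3) (f=5, h=2) → closed; open now [(0,1) g=3 f=7, (0,4) g=4 f=5, (1,3) g=2 f=5, (2,1) g=1 f=7, (3,2) g=1 f=7]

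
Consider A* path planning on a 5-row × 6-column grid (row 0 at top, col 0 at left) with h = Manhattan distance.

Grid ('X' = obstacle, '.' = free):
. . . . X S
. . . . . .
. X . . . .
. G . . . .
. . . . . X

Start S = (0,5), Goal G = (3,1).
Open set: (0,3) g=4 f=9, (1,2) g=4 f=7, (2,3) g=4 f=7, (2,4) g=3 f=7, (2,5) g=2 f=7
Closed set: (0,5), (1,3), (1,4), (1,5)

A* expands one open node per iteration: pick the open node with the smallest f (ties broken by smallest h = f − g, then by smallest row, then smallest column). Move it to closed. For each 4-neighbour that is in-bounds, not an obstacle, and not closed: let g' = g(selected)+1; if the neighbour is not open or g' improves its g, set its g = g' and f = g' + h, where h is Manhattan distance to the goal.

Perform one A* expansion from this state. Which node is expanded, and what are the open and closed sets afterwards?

expanded=(1,2); open=[(0,2) g=5 f=9, (0,3) g=4 f=9, (1,1) g=5 f=7, (2,2) g=5 f=7, (2,3) g=4 f=7, (2,4) g=3 f=7, (2,5) g=2 f=7]; closed=[(0,5), (1,2), (1,3), (1,4), (1,5)]

step 1: expand (1,2) (f=7, h=3) → closed; open now [(0,2) g=5 f=9, (0,3) g=4 f=9, (1,1) g=5 f=7, (2,2) g=5 f=7, (2,3) g=4 f=7, (2,4) g=3 f=7, (2,5) g=2 f=7]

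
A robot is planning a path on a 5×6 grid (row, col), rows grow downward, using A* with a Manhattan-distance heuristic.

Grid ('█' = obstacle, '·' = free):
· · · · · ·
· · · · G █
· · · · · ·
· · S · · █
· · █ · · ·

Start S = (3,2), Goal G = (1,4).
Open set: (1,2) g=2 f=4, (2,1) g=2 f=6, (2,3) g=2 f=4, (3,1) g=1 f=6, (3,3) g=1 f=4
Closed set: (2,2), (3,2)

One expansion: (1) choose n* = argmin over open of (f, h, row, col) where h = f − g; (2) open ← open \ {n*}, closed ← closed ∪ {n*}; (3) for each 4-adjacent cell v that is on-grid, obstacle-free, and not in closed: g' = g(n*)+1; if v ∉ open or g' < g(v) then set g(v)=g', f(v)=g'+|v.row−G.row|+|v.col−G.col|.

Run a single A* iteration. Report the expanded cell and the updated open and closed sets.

expanded=(1,2); open=[(0,2) g=3 f=6, (1,1) g=3 f=6, (1,3) g=3 f=4, (2,1) g=2 f=6, (2,3) g=2 f=4, (3,1) g=1 f=6, (3,3) g=1 f=4]; closed=[(1,2), (2,2), (3,2)]

step 1: expand (1,2) (f=4, h=2) → closed; open now [(0,2) g=3 f=6, (1,1) g=3 f=6, (1,3) g=3 f=4, (2,1) g=2 f=6, (2,3) g=2 f=4, (3,1) g=1 f=6, (3,3) g=1 f=4]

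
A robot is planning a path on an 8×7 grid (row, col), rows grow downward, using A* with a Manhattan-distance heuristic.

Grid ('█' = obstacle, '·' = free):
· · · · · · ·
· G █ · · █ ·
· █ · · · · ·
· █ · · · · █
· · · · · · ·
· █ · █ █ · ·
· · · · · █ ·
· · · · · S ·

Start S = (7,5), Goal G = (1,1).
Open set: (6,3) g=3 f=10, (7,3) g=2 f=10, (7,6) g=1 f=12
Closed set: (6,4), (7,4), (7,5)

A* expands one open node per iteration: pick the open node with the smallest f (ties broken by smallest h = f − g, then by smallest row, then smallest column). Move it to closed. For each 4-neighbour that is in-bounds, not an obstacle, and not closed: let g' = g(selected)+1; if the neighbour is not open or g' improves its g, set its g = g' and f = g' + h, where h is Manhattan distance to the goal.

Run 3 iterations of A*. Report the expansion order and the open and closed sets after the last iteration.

step 1: expand (6,3) (f=10, h=7) → closed; open now [(6,2) g=4 f=10, (7,3) g=2 f=10, (7,6) g=1 f=12]
step 2: expand (6,2) (f=10, h=6) → closed; open now [(5,2) g=5 f=10, (6,1) g=5 f=10, (7,2) g=5 f=12, (7,3) g=2 f=10, (7,6) g=1 f=12]
step 3: expand (5,2) (f=10, h=5) → closed; open now [(4,2) g=6 f=10, (6,1) g=5 f=10, (7,2) g=5 f=12, (7,3) g=2 f=10, (7,6) g=1 f=12]

order=[(6,3) → (6,2) → (5,2)]; open=[(4,2) g=6 f=10, (6,1) g=5 f=10, (7,2) g=5 f=12, (7,3) g=2 f=10, (7,6) g=1 f=12]; closed=[(5,2), (6,2), (6,3), (6,4), (7,4), (7,5)]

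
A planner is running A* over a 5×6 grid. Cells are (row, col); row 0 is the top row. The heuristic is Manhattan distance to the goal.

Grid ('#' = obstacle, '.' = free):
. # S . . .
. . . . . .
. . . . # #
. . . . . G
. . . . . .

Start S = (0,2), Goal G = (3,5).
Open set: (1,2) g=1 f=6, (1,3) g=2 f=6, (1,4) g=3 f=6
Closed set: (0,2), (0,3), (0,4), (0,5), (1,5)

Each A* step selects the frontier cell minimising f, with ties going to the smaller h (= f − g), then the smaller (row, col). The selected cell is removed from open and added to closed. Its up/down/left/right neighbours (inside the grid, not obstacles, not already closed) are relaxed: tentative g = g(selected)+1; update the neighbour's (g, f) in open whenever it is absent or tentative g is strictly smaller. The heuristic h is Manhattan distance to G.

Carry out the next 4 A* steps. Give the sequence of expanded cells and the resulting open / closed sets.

order=[(1,4) → (1,3) → (2,3) → (3,3)]; open=[(1,2) g=1 f=6, (2,2) g=4 f=8, (3,2) g=5 f=8, (3,4) g=5 f=6, (4,3) g=5 f=8]; closed=[(0,2), (0,3), (0,4), (0,5), (1,3), (1,4), (1,5), (2,3), (3,3)]

step 1: expand (1,4) (f=6, h=3) → closed; open now [(1,2) g=1 f=6, (1,3) g=2 f=6]
step 2: expand (1,3) (f=6, h=4) → closed; open now [(1,2) g=1 f=6, (2,3) g=3 f=6]
step 3: expand (2,3) (f=6, h=3) → closed; open now [(1,2) g=1 f=6, (2,2) g=4 f=8, (3,3) g=4 f=6]
step 4: expand (3,3) (f=6, h=2) → closed; open now [(1,2) g=1 f=6, (2,2) g=4 f=8, (3,2) g=5 f=8, (3,4) g=5 f=6, (4,3) g=5 f=8]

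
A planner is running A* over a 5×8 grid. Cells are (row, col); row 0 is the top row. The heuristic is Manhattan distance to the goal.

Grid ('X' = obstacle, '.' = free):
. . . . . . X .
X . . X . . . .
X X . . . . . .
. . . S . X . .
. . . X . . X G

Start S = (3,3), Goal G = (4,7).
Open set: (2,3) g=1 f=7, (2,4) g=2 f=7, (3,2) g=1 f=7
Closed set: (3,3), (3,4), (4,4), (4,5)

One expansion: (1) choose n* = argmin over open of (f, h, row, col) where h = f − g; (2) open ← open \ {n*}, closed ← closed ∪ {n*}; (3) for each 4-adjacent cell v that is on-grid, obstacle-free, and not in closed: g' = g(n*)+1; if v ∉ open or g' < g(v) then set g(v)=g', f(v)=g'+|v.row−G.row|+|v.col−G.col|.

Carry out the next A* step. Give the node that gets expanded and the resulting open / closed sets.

expanded=(2,4); open=[(1,4) g=3 f=9, (2,3) g=1 f=7, (2,5) g=3 f=7, (3,2) g=1 f=7]; closed=[(2,4), (3,3), (3,4), (4,4), (4,5)]

step 1: expand (2,4) (f=7, h=5) → closed; open now [(1,4) g=3 f=9, (2,3) g=1 f=7, (2,5) g=3 f=7, (3,2) g=1 f=7]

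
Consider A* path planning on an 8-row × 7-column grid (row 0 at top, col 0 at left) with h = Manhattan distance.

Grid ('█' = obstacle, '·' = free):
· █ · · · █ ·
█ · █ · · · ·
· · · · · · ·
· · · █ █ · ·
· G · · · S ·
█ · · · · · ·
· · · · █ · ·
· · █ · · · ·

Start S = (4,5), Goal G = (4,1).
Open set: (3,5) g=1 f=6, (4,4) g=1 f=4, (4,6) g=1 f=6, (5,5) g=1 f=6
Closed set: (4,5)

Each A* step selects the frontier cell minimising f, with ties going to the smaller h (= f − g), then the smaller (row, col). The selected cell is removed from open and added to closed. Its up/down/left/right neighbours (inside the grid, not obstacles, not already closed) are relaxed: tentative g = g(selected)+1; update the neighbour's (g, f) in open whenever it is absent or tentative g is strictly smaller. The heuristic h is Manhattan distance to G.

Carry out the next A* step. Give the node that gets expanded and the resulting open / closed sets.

expanded=(4,4); open=[(3,5) g=1 f=6, (4,3) g=2 f=4, (4,6) g=1 f=6, (5,4) g=2 f=6, (5,5) g=1 f=6]; closed=[(4,4), (4,5)]

step 1: expand (4,4) (f=4, h=3) → closed; open now [(3,5) g=1 f=6, (4,3) g=2 f=4, (4,6) g=1 f=6, (5,4) g=2 f=6, (5,5) g=1 f=6]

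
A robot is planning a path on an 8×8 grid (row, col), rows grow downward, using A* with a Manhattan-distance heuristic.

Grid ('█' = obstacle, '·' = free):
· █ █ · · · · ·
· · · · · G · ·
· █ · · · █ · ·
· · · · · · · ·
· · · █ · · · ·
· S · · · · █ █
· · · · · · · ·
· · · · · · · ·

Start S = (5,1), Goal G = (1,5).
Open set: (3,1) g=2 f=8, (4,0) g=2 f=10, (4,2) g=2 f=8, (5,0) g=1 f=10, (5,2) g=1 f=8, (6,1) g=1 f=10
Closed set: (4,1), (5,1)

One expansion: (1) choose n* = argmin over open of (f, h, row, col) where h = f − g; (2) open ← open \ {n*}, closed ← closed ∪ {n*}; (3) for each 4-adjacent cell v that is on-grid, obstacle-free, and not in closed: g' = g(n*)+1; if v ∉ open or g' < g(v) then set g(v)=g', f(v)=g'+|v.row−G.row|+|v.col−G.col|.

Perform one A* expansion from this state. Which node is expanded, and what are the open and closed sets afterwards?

expanded=(3,1); open=[(3,0) g=3 f=10, (3,2) g=3 f=8, (4,0) g=2 f=10, (4,2) g=2 f=8, (5,0) g=1 f=10, (5,2) g=1 f=8, (6,1) g=1 f=10]; closed=[(3,1), (4,1), (5,1)]

step 1: expand (3,1) (f=8, h=6) → closed; open now [(3,0) g=3 f=10, (3,2) g=3 f=8, (4,0) g=2 f=10, (4,2) g=2 f=8, (5,0) g=1 f=10, (5,2) g=1 f=8, (6,1) g=1 f=10]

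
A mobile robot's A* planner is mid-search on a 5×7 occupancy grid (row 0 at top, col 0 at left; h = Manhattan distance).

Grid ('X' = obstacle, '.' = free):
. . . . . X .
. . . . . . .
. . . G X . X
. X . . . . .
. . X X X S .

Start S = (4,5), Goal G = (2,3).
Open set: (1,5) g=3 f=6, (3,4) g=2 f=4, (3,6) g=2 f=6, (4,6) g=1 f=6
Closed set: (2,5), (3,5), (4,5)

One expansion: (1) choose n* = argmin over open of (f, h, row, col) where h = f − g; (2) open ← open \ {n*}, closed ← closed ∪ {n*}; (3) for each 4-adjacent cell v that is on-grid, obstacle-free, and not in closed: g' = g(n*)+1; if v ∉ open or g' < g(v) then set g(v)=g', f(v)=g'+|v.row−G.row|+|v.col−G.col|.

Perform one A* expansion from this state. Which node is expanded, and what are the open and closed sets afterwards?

expanded=(3,4); open=[(1,5) g=3 f=6, (3,3) g=3 f=4, (3,6) g=2 f=6, (4,6) g=1 f=6]; closed=[(2,5), (3,4), (3,5), (4,5)]

step 1: expand (3,4) (f=4, h=2) → closed; open now [(1,5) g=3 f=6, (3,3) g=3 f=4, (3,6) g=2 f=6, (4,6) g=1 f=6]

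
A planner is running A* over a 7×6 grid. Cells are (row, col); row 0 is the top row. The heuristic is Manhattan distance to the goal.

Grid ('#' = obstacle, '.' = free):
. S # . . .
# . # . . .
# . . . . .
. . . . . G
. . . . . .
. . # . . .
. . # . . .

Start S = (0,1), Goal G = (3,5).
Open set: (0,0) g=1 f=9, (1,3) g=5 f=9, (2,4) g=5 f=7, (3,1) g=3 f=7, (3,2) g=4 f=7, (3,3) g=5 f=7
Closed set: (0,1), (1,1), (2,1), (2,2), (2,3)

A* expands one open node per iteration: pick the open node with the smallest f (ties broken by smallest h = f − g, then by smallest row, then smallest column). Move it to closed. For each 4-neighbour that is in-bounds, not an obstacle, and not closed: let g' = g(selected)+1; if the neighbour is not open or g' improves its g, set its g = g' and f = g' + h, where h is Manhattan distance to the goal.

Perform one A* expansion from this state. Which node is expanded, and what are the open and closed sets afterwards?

expanded=(2,4); open=[(0,0) g=1 f=9, (1,3) g=5 f=9, (1,4) g=6 f=9, (2,5) g=6 f=7, (3,1) g=3 f=7, (3,2) g=4 f=7, (3,3) g=5 f=7, (3,4) g=6 f=7]; closed=[(0,1), (1,1), (2,1), (2,2), (2,3), (2,4)]

step 1: expand (2,4) (f=7, h=2) → closed; open now [(0,0) g=1 f=9, (1,3) g=5 f=9, (1,4) g=6 f=9, (2,5) g=6 f=7, (3,1) g=3 f=7, (3,2) g=4 f=7, (3,3) g=5 f=7, (3,4) g=6 f=7]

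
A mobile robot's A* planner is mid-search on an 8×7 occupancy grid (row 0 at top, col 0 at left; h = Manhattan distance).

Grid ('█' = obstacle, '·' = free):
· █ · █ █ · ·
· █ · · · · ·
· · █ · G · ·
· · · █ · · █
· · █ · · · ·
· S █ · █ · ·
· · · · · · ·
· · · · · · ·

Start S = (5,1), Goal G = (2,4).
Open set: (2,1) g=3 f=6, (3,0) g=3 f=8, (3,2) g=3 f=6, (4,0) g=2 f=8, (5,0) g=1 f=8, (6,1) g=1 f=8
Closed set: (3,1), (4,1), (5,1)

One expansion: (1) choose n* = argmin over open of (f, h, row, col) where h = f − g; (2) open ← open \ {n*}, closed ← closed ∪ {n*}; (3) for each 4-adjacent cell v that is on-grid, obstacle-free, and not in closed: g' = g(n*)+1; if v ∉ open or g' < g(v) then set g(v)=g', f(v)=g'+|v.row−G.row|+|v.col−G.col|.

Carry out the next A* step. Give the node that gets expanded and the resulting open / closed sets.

expanded=(2,1); open=[(2,0) g=4 f=8, (3,0) g=3 f=8, (3,2) g=3 f=6, (4,0) g=2 f=8, (5,0) g=1 f=8, (6,1) g=1 f=8]; closed=[(2,1), (3,1), (4,1), (5,1)]

step 1: expand (2,1) (f=6, h=3) → closed; open now [(2,0) g=4 f=8, (3,0) g=3 f=8, (3,2) g=3 f=6, (4,0) g=2 f=8, (5,0) g=1 f=8, (6,1) g=1 f=8]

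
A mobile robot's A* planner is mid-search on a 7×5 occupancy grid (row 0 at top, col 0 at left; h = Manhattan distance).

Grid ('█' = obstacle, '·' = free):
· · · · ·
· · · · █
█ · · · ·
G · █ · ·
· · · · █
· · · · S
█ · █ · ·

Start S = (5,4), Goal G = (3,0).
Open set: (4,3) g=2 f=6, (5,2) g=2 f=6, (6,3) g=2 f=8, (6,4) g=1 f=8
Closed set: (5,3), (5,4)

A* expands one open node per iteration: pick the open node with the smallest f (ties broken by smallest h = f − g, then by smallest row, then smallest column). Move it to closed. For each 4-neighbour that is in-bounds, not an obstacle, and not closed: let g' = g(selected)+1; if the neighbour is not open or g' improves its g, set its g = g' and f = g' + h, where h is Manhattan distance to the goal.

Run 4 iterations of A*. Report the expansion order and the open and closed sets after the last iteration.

order=[(4,3) → (3,3) → (4,2) → (4,1)]; open=[(2,3) g=4 f=8, (3,1) g=5 f=6, (3,4) g=4 f=8, (4,0) g=5 f=6, (5,1) g=5 f=8, (5,2) g=2 f=6, (6,3) g=2 f=8, (6,4) g=1 f=8]; closed=[(3,3), (4,1), (4,2), (4,3), (5,3), (5,4)]

step 1: expand (4,3) (f=6, h=4) → closed; open now [(3,3) g=3 f=6, (4,2) g=3 f=6, (5,2) g=2 f=6, (6,3) g=2 f=8, (6,4) g=1 f=8]
step 2: expand (3,3) (f=6, h=3) → closed; open now [(2,3) g=4 f=8, (3,4) g=4 f=8, (4,2) g=3 f=6, (5,2) g=2 f=6, (6,3) g=2 f=8, (6,4) g=1 f=8]
step 3: expand (4,2) (f=6, h=3) → closed; open now [(2,3) g=4 f=8, (3,4) g=4 f=8, (4,1) g=4 f=6, (5,2) g=2 f=6, (6,3) g=2 f=8, (6,4) g=1 f=8]
step 4: expand (4,1) (f=6, h=2) → closed; open now [(2,3) g=4 f=8, (3,1) g=5 f=6, (3,4) g=4 f=8, (4,0) g=5 f=6, (5,1) g=5 f=8, (5,2) g=2 f=6, (6,3) g=2 f=8, (6,4) g=1 f=8]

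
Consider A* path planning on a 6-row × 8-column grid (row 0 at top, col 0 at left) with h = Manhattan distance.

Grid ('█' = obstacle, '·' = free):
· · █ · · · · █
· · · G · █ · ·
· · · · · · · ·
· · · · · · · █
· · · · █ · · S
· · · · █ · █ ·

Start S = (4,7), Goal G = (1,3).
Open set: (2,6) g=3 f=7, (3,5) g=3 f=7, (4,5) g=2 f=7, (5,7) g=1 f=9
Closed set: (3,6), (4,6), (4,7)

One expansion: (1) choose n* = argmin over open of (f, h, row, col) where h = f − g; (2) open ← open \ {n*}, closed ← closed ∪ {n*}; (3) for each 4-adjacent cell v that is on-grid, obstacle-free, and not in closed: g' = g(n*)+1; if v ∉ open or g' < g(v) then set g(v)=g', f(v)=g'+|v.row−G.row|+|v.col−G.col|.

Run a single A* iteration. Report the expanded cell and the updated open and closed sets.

expanded=(2,6); open=[(1,6) g=4 f=7, (2,5) g=4 f=7, (2,7) g=4 f=9, (3,5) g=3 f=7, (4,5) g=2 f=7, (5,7) g=1 f=9]; closed=[(2,6), (3,6), (4,6), (4,7)]

step 1: expand (2,6) (f=7, h=4) → closed; open now [(1,6) g=4 f=7, (2,5) g=4 f=7, (2,7) g=4 f=9, (3,5) g=3 f=7, (4,5) g=2 f=7, (5,7) g=1 f=9]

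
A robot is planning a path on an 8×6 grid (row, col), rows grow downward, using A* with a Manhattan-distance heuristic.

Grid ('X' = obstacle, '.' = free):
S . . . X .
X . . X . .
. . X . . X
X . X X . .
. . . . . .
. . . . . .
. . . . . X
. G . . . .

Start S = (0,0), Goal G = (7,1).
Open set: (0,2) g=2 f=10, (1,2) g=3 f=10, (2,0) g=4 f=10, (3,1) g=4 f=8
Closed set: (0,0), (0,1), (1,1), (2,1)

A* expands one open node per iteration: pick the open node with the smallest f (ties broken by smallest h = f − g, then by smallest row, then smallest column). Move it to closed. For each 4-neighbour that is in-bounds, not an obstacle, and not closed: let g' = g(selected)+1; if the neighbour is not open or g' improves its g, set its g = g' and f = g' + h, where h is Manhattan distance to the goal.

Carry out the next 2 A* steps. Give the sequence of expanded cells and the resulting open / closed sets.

step 1: expand (3,1) (f=8, h=4) → closed; open now [(0,2) g=2 f=10, (1,2) g=3 f=10, (2,0) g=4 f=10, (4,1) g=5 f=8]
step 2: expand (4,1) (f=8, h=3) → closed; open now [(0,2) g=2 f=10, (1,2) g=3 f=10, (2,0) g=4 f=10, (4,0) g=6 f=10, (4,2) g=6 f=10, (5,1) g=6 f=8]

order=[(3,1) → (4,1)]; open=[(0,2) g=2 f=10, (1,2) g=3 f=10, (2,0) g=4 f=10, (4,0) g=6 f=10, (4,2) g=6 f=10, (5,1) g=6 f=8]; closed=[(0,0), (0,1), (1,1), (2,1), (3,1), (4,1)]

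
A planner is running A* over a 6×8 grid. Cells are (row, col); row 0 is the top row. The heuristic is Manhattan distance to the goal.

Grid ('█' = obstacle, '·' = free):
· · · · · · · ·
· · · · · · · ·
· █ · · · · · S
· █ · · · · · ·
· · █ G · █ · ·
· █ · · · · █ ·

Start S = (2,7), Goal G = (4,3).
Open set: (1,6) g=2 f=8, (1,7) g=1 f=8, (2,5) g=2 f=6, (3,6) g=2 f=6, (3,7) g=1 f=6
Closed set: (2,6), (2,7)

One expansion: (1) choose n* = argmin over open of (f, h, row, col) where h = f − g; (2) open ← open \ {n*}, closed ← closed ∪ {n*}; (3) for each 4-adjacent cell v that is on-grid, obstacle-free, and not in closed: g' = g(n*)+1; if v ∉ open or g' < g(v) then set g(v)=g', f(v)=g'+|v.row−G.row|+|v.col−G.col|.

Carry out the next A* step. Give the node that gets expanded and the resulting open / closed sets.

step 1: expand (2,5) (f=6, h=4) → closed; open now [(1,5) g=3 f=8, (1,6) g=2 f=8, (1,7) g=1 f=8, (2,4) g=3 f=6, (3,5) g=3 f=6, (3,6) g=2 f=6, (3,7) g=1 f=6]

expanded=(2,5); open=[(1,5) g=3 f=8, (1,6) g=2 f=8, (1,7) g=1 f=8, (2,4) g=3 f=6, (3,5) g=3 f=6, (3,6) g=2 f=6, (3,7) g=1 f=6]; closed=[(2,5), (2,6), (2,7)]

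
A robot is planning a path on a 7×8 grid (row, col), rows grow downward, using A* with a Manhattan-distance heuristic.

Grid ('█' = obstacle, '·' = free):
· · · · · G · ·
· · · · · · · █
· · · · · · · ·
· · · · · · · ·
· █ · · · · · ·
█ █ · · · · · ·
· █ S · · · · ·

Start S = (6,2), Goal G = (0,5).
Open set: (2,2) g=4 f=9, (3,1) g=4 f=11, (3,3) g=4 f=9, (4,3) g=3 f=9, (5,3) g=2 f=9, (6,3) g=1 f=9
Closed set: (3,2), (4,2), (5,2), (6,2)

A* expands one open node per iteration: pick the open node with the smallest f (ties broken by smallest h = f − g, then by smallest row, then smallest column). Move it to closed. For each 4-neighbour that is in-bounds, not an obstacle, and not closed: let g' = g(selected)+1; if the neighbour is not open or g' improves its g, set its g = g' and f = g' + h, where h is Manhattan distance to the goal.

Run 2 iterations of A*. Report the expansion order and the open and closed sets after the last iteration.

step 1: expand (2,2) (f=9, h=5) → closed; open now [(1,2) g=5 f=9, (2,1) g=5 f=11, (2,3) g=5 f=9, (3,1) g=4 f=11, (3,3) g=4 f=9, (4,3) g=3 f=9, (5,3) g=2 f=9, (6,3) g=1 f=9]
step 2: expand (1,2) (f=9, h=4) → closed; open now [(0,2) g=6 f=9, (1,1) g=6 f=11, (1,3) g=6 f=9, (2,1) g=5 f=11, (2,3) g=5 f=9, (3,1) g=4 f=11, (3,3) g=4 f=9, (4,3) g=3 f=9, (5,3) g=2 f=9, (6,3) g=1 f=9]

order=[(2,2) → (1,2)]; open=[(0,2) g=6 f=9, (1,1) g=6 f=11, (1,3) g=6 f=9, (2,1) g=5 f=11, (2,3) g=5 f=9, (3,1) g=4 f=11, (3,3) g=4 f=9, (4,3) g=3 f=9, (5,3) g=2 f=9, (6,3) g=1 f=9]; closed=[(1,2), (2,2), (3,2), (4,2), (5,2), (6,2)]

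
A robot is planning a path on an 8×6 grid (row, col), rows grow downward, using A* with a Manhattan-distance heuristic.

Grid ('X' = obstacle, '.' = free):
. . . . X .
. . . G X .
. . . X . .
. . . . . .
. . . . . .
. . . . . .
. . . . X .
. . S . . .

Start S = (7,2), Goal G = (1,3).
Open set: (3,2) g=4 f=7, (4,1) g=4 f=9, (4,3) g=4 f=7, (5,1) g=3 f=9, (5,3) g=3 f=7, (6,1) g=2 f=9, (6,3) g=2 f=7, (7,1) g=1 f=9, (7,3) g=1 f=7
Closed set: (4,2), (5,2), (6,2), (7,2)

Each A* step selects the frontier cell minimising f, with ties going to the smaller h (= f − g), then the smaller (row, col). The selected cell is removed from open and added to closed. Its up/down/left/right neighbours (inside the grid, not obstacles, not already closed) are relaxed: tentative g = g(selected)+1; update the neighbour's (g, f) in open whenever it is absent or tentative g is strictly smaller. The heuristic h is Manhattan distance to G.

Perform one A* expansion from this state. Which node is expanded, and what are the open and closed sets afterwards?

step 1: expand (3,2) (f=7, h=3) → closed; open now [(2,2) g=5 f=7, (3,1) g=5 f=9, (3,3) g=5 f=7, (4,1) g=4 f=9, (4,3) g=4 f=7, (5,1) g=3 f=9, (5,3) g=3 f=7, (6,1) g=2 f=9, (6,3) g=2 f=7, (7,1) g=1 f=9, (7,3) g=1 f=7]

expanded=(3,2); open=[(2,2) g=5 f=7, (3,1) g=5 f=9, (3,3) g=5 f=7, (4,1) g=4 f=9, (4,3) g=4 f=7, (5,1) g=3 f=9, (5,3) g=3 f=7, (6,1) g=2 f=9, (6,3) g=2 f=7, (7,1) g=1 f=9, (7,3) g=1 f=7]; closed=[(3,2), (4,2), (5,2), (6,2), (7,2)]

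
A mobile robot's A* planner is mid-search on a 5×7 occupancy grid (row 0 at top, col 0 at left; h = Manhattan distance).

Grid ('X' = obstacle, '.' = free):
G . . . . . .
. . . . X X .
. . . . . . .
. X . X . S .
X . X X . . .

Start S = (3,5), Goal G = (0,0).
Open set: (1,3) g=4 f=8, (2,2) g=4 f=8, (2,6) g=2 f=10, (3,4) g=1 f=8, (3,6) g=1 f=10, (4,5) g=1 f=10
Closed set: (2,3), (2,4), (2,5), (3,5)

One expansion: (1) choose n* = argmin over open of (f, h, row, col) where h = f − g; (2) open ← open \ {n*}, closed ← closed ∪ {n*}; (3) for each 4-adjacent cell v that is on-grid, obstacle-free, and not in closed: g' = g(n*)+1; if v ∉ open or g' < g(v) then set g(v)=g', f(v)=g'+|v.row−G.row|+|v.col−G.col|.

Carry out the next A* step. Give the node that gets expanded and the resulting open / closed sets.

expanded=(1,3); open=[(0,3) g=5 f=8, (1,2) g=5 f=8, (2,2) g=4 f=8, (2,6) g=2 f=10, (3,4) g=1 f=8, (3,6) g=1 f=10, (4,5) g=1 f=10]; closed=[(1,3), (2,3), (2,4), (2,5), (3,5)]

step 1: expand (1,3) (f=8, h=4) → closed; open now [(0,3) g=5 f=8, (1,2) g=5 f=8, (2,2) g=4 f=8, (2,6) g=2 f=10, (3,4) g=1 f=8, (3,6) g=1 f=10, (4,5) g=1 f=10]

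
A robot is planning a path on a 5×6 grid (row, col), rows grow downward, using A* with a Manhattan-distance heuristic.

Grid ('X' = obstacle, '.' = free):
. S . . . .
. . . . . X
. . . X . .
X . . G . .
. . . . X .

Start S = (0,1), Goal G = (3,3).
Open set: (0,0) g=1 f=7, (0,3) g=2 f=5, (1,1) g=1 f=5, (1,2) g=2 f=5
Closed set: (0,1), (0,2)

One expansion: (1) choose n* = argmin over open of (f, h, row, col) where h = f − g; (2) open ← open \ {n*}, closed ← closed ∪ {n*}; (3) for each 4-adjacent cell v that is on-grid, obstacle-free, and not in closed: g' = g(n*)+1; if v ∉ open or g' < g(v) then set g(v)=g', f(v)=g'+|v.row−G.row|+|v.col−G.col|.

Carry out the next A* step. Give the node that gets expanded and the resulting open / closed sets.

step 1: expand (0,3) (f=5, h=3) → closed; open now [(0,0) g=1 f=7, (0,4) g=3 f=7, (1,1) g=1 f=5, (1,2) g=2 f=5, (1,3) g=3 f=5]

expanded=(0,3); open=[(0,0) g=1 f=7, (0,4) g=3 f=7, (1,1) g=1 f=5, (1,2) g=2 f=5, (1,3) g=3 f=5]; closed=[(0,1), (0,2), (0,3)]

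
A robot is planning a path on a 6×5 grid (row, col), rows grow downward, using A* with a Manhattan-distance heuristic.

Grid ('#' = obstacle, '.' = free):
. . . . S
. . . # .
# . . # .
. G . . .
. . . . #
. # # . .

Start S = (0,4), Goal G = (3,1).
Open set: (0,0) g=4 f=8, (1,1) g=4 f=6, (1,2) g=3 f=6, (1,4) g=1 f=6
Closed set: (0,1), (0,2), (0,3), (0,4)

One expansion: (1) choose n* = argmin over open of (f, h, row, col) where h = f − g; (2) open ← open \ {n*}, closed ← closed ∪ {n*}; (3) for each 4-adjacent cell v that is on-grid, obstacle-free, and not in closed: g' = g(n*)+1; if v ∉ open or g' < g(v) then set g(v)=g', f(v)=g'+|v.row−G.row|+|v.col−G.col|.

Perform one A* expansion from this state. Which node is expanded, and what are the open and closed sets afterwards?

expanded=(1,1); open=[(0,0) g=4 f=8, (1,0) g=5 f=8, (1,2) g=3 f=6, (1,4) g=1 f=6, (2,1) g=5 f=6]; closed=[(0,1), (0,2), (0,3), (0,4), (1,1)]

step 1: expand (1,1) (f=6, h=2) → closed; open now [(0,0) g=4 f=8, (1,0) g=5 f=8, (1,2) g=3 f=6, (1,4) g=1 f=6, (2,1) g=5 f=6]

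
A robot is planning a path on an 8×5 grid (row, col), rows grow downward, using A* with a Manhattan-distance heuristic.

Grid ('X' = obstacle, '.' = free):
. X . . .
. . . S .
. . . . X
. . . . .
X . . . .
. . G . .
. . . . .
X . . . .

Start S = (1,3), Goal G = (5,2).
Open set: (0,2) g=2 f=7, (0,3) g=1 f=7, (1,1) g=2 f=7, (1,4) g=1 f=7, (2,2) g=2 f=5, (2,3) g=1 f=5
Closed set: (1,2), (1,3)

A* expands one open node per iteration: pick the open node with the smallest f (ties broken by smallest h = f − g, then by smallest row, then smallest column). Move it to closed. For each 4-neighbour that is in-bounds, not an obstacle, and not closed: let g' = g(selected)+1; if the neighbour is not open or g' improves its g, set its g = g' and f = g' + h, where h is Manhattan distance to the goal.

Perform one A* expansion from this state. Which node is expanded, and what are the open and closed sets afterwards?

step 1: expand (2,2) (f=5, h=3) → closed; open now [(0,2) g=2 f=7, (0,3) g=1 f=7, (1,1) g=2 f=7, (1,4) g=1 f=7, (2,1) g=3 f=7, (2,3) g=1 f=5, (3,2) g=3 f=5]

expanded=(2,2); open=[(0,2) g=2 f=7, (0,3) g=1 f=7, (1,1) g=2 f=7, (1,4) g=1 f=7, (2,1) g=3 f=7, (2,3) g=1 f=5, (3,2) g=3 f=5]; closed=[(1,2), (1,3), (2,2)]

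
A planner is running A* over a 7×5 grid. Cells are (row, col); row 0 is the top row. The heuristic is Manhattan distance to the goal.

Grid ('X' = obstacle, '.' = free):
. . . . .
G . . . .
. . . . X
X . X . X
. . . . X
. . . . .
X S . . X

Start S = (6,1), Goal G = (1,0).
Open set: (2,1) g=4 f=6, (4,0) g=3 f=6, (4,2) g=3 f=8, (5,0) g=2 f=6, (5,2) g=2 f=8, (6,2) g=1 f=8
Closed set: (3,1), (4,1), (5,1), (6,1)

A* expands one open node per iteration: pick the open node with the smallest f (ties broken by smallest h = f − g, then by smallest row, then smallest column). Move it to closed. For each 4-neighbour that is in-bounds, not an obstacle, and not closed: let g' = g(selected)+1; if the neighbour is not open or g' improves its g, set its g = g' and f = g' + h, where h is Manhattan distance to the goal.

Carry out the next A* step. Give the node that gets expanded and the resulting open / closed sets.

expanded=(2,1); open=[(1,1) g=5 f=6, (2,0) g=5 f=6, (2,2) g=5 f=8, (4,0) g=3 f=6, (4,2) g=3 f=8, (5,0) g=2 f=6, (5,2) g=2 f=8, (6,2) g=1 f=8]; closed=[(2,1), (3,1), (4,1), (5,1), (6,1)]

step 1: expand (2,1) (f=6, h=2) → closed; open now [(1,1) g=5 f=6, (2,0) g=5 f=6, (2,2) g=5 f=8, (4,0) g=3 f=6, (4,2) g=3 f=8, (5,0) g=2 f=6, (5,2) g=2 f=8, (6,2) g=1 f=8]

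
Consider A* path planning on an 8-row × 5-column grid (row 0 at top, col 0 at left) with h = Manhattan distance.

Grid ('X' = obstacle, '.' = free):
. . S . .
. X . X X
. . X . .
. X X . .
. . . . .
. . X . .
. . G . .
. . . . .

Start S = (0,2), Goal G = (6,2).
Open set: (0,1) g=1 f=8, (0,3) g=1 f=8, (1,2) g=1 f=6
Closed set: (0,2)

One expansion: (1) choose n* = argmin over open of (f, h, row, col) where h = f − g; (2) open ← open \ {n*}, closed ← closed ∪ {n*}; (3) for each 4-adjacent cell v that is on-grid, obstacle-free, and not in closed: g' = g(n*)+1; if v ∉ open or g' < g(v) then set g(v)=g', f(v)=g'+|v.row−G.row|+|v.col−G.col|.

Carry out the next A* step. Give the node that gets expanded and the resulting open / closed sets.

expanded=(1,2); open=[(0,1) g=1 f=8, (0,3) g=1 f=8]; closed=[(0,2), (1,2)]

step 1: expand (1,2) (f=6, h=5) → closed; open now [(0,1) g=1 f=8, (0,3) g=1 f=8]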